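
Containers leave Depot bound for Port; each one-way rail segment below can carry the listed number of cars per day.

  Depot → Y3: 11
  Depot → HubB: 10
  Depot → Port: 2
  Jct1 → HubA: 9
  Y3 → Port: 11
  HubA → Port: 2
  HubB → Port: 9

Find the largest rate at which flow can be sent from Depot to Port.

22

Augment Depot→Port: bottleneck 2, flow now 2.
Augment Depot→Y3→Port: bottleneck 11, flow now 13.
Augment Depot→HubB→Port: bottleneck 9, flow now 22.
No augmenting path remains; maximum flow = 22.
In the residual graph, reachable from Depot: {Depot, HubB}.
Min-cut edges: Depot→Y3 (11), Depot→Port (2), HubB→Port (9); capacity 11 + 2 + 9 = 22.
This cut is saturated, so no flow can exceed 22.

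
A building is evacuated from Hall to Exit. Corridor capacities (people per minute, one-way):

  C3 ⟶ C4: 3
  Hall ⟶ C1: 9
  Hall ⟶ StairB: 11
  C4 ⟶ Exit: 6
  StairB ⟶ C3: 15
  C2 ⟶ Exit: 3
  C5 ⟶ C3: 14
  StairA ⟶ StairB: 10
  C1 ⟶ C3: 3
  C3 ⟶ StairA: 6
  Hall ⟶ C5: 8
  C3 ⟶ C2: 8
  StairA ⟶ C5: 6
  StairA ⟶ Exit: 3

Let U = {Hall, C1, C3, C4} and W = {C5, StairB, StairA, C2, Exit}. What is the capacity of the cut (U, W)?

39

Edges leaving {Hall, C1, C3, C4}: Hall→C5 (8), Hall→StairB (11), C3→StairA (6), C3→C2 (8), C4→Exit (6).
Cut capacity = 8 + 11 + 6 + 8 + 6 = 39.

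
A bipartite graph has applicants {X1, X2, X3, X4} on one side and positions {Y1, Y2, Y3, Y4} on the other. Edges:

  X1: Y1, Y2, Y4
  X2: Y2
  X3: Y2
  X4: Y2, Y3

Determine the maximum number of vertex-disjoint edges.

3

Unit-capacity flow: source→left, listed edges, right→sink; max matching = max flow.
Augmenting path X1→Y1 (+1); matched 1.
Augmenting path X2→Y2 (+1); matched 2.
Augmenting path X4→Y3 (+1); matched 3.
No augmenting path remains; maximum matching = 3.
König certificate: {X1, X4, Y2} is a vertex cover of size 3 (every listed pair touches it), so no matching can be larger.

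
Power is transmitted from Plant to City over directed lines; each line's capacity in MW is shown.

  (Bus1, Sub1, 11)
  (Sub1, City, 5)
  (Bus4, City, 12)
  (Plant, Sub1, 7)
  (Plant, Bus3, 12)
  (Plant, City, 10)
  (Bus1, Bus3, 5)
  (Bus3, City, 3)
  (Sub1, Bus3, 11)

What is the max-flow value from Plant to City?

18

Augment Plant→City: bottleneck 10, flow now 10.
Augment Plant→Sub1→City: bottleneck 5, flow now 15.
Augment Plant→Bus3→City: bottleneck 3, flow now 18.
No augmenting path remains; maximum flow = 18.
In the residual graph, reachable from Plant: {Plant, Sub1, Bus3}.
Min-cut edges: Plant→City (10), Sub1→City (5), Bus3→City (3); capacity 10 + 5 + 3 = 18.
This cut is saturated, so no flow can exceed 18.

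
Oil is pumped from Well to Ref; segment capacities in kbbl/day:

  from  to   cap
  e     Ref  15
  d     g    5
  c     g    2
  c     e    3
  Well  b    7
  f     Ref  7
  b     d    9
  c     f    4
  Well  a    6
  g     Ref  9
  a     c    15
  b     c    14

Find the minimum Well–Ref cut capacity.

13

Augment Well→a→c→e→Ref: bottleneck 3, flow now 3.
Augment Well→a→c→f→Ref: bottleneck 3, flow now 6.
Augment Well→b→c→f→Ref: bottleneck 1, flow now 7.
Augment Well→b→c→g→Ref: bottleneck 2, flow now 9.
Augment Well→b→d→g→Ref: bottleneck 4, flow now 13.
No augmenting path remains; maximum flow = 13.
By max-flow min-cut, the minimum cut capacity equals the max flow.
In the residual graph, reachable from Well: {Well}.
Min-cut edges: Well→a (6), Well→b (7); capacity 6 + 7 = 13.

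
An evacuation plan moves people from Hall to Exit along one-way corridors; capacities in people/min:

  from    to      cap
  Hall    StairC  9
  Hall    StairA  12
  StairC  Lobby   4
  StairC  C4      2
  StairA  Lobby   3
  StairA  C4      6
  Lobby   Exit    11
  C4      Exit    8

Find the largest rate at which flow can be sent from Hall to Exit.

Augment Hall→StairC→Lobby→Exit: bottleneck 4, flow now 4.
Augment Hall→StairC→C4→Exit: bottleneck 2, flow now 6.
Augment Hall→StairA→Lobby→Exit: bottleneck 3, flow now 9.
Augment Hall→StairA→C4→Exit: bottleneck 6, flow now 15.
No augmenting path remains; maximum flow = 15.
In the residual graph, reachable from Hall: {Hall, StairC, StairA}.
Min-cut edges: StairC→Lobby (4), StairC→C4 (2), StairA→Lobby (3), StairA→C4 (6); capacity 4 + 2 + 3 + 6 = 15.
This cut is saturated, so no flow can exceed 15.

15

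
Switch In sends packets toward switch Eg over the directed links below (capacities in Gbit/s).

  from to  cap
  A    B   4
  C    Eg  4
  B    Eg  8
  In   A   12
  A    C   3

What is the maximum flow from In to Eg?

7

Augment In→A→B→Eg: bottleneck 4, flow now 4.
Augment In→A→C→Eg: bottleneck 3, flow now 7.
No augmenting path remains; maximum flow = 7.
In the residual graph, reachable from In: {In, A}.
Min-cut edges: A→B (4), A→C (3); capacity 4 + 3 = 7.
This cut is saturated, so no flow can exceed 7.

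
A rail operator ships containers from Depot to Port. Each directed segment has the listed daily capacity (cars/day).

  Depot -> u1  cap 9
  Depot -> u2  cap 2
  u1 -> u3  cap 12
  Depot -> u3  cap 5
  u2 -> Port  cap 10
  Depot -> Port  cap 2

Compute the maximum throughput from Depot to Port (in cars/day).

Augment Depot→Port: bottleneck 2, flow now 2.
Augment Depot→u2→Port: bottleneck 2, flow now 4.
No augmenting path remains; maximum flow = 4.
In the residual graph, reachable from Depot: {Depot, u1, u3}.
Min-cut edges: Depot→u2 (2), Depot→Port (2); capacity 2 + 2 = 4.
This cut is saturated, so no flow can exceed 4.

4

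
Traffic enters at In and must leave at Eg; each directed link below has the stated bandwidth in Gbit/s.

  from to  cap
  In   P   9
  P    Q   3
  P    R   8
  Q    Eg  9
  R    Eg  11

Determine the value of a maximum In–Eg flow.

Augment In→P→Q→Eg: bottleneck 3, flow now 3.
Augment In→P→R→Eg: bottleneck 6, flow now 9.
No augmenting path remains; maximum flow = 9.
In the residual graph, reachable from In: {In}.
Min-cut edges: In→P (9); capacity 9 = 9.
This cut is saturated, so no flow can exceed 9.

9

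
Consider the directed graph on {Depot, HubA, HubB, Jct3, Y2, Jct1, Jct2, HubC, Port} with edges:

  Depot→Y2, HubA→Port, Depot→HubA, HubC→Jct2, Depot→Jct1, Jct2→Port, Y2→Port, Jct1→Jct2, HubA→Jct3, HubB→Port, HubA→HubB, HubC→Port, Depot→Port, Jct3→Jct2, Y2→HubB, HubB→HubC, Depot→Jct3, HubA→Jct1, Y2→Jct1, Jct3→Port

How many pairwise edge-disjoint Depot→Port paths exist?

5

Assign every edge capacity 1; by Menger, the answer equals the max flow.
Path Depot→Port (+1); total 1.
Path Depot→HubA→Port (+1); total 2.
Path Depot→Jct3→Port (+1); total 3.
Path Depot→Y2→Port (+1); total 4.
Path Depot→Jct1→Jct2→Port (+1); total 5.
No residual Depot→Port path; max flow = 5.
Certifying cut of size 5: {Depot→HubA, Depot→Jct1, Depot→Jct3, Depot→Port, Depot→Y2}.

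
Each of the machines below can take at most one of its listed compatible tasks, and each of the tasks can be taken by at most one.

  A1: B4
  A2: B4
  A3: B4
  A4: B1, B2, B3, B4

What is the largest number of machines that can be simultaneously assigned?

2

Unit-capacity flow: source→left, listed edges, right→sink; max matching = max flow.
Augmenting path A1→B4 (+1); matched 1.
Augmenting path A4→B1 (+1); matched 2.
No augmenting path remains; maximum matching = 2.
König certificate: {A4, B4} is a vertex cover of size 2 (every listed pair touches it), so no matching can be larger.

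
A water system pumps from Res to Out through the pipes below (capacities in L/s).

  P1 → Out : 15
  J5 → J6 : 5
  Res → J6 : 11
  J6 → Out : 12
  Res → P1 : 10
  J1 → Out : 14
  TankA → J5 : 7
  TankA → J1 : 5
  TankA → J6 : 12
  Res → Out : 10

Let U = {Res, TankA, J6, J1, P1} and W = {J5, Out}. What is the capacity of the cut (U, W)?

Edges leaving {Res, TankA, J6, J1, P1}: Res→Out (10), TankA→J5 (7), J6→Out (12), J1→Out (14), P1→Out (15).
Cut capacity = 10 + 7 + 12 + 14 + 15 = 58.

58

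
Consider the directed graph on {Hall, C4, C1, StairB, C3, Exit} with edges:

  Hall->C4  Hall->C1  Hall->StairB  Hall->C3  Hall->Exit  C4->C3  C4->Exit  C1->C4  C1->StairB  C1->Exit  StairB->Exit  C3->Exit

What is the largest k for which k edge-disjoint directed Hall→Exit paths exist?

5

Assign every edge capacity 1; by Menger, the answer equals the max flow.
Path Hall→Exit (+1); total 1.
Path Hall→C4→Exit (+1); total 2.
Path Hall→C1→Exit (+1); total 3.
Path Hall→StairB→Exit (+1); total 4.
Path Hall→C3→Exit (+1); total 5.
No residual Hall→Exit path; max flow = 5.
Certifying cut of size 5: {Hall→C1, Hall→C3, Hall→C4, Hall→Exit, Hall→StairB}.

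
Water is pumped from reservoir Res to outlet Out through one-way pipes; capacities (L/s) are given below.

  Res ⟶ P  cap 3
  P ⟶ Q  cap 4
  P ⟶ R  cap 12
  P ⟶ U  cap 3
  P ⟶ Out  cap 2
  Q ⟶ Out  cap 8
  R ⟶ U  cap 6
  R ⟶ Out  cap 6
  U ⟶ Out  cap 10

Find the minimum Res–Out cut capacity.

3

Augment Res→P→Out: bottleneck 2, flow now 2.
Augment Res→P→Q→Out: bottleneck 1, flow now 3.
No augmenting path remains; maximum flow = 3.
By max-flow min-cut, the minimum cut capacity equals the max flow.
In the residual graph, reachable from Res: {Res}.
Min-cut edges: Res→P (3); capacity 3 = 3.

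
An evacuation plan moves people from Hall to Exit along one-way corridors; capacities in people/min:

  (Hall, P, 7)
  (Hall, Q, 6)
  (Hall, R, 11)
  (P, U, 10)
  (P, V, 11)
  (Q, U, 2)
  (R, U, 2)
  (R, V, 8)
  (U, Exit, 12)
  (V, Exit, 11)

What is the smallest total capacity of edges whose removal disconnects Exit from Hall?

Augment Hall→P→U→Exit: bottleneck 7, flow now 7.
Augment Hall→Q→U→Exit: bottleneck 2, flow now 9.
Augment Hall→R→U→Exit: bottleneck 2, flow now 11.
Augment Hall→R→V→Exit: bottleneck 8, flow now 19.
No augmenting path remains; maximum flow = 19.
By max-flow min-cut, the minimum cut capacity equals the max flow.
In the residual graph, reachable from Hall: {Hall, Q, R}.
Min-cut edges: Hall→P (7), Q→U (2), R→U (2), R→V (8); capacity 7 + 2 + 2 + 8 = 19.

19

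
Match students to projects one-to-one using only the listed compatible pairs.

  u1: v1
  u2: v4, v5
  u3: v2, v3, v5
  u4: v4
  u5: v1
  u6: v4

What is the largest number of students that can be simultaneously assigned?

4

Unit-capacity flow: source→left, listed edges, right→sink; max matching = max flow.
Augmenting path u1→v1 (+1); matched 1.
Augmenting path u2→v4 (+1); matched 2.
Augmenting path u3→v2 (+1); matched 3.
Augmenting path u4→v4→u2→v5 (+1); matched 4.
No augmenting path remains; maximum matching = 4.
König certificate: {u2, u3, v1, v4} is a vertex cover of size 4 (every listed pair touches it), so no matching can be larger.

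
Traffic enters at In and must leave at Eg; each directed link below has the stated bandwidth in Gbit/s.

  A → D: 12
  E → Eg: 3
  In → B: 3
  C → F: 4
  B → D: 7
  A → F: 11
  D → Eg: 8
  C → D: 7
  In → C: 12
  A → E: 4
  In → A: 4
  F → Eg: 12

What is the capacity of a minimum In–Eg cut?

Augment In→A→D→Eg: bottleneck 4, flow now 4.
Augment In→B→D→Eg: bottleneck 3, flow now 7.
Augment In→C→D→Eg: bottleneck 1, flow now 8.
Augment In→C→F→Eg: bottleneck 4, flow now 12.
Augment In→C→D→A→E→Eg: bottleneck 3, flow now 15. (uses reverse residual edge)
Augment In→C→D→A→F→Eg: bottleneck 1, flow now 16. (uses reverse residual edge)
No augmenting path remains; maximum flow = 16.
By max-flow min-cut, the minimum cut capacity equals the max flow.
In the residual graph, reachable from In: {In, B, C, D}.
Min-cut edges: In→A (4), C→F (4), D→Eg (8); capacity 4 + 4 + 8 = 16.

16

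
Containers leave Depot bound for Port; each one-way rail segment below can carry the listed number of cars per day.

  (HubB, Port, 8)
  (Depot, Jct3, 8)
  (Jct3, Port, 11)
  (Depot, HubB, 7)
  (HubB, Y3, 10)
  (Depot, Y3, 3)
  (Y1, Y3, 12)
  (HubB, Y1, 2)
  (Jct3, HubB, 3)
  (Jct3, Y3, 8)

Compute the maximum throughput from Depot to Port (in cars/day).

15

Augment Depot→Jct3→Port: bottleneck 8, flow now 8.
Augment Depot→HubB→Port: bottleneck 7, flow now 15.
No augmenting path remains; maximum flow = 15.
In the residual graph, reachable from Depot: {Depot, Y3}.
Min-cut edges: Depot→Jct3 (8), Depot→HubB (7); capacity 8 + 7 = 15.
This cut is saturated, so no flow can exceed 15.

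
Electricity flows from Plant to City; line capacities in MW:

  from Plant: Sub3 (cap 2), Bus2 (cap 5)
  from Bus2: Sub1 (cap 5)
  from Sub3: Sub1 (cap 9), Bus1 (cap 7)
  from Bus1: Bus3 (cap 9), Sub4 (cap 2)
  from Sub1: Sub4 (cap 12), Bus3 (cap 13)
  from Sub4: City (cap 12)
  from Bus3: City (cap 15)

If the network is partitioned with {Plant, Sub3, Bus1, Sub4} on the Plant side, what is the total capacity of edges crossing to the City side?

Edges leaving {Plant, Sub3, Bus1, Sub4}: Plant→Bus2 (5), Sub3→Sub1 (9), Bus1→Bus3 (9), Sub4→City (12).
Cut capacity = 5 + 9 + 9 + 12 = 35.

35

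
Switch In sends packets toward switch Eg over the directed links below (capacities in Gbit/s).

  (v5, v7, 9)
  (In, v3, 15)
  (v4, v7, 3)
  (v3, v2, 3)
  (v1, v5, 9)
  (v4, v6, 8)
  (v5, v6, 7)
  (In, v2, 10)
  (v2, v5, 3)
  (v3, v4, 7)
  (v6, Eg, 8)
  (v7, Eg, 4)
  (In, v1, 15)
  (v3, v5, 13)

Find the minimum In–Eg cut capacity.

Augment In→v1→v5→v6→Eg: bottleneck 7, flow now 7.
Augment In→v1→v5→v7→Eg: bottleneck 2, flow now 9.
Augment In→v2→v5→v7→Eg: bottleneck 2, flow now 11.
Augment In→v3→v4→v6→Eg: bottleneck 1, flow now 12.
No augmenting path remains; maximum flow = 12.
By max-flow min-cut, the minimum cut capacity equals the max flow.
In the residual graph, reachable from In: {In, v1, v2, v3, v4, v5, v6, v7}.
Min-cut edges: v6→Eg (8), v7→Eg (4); capacity 8 + 4 = 12.

12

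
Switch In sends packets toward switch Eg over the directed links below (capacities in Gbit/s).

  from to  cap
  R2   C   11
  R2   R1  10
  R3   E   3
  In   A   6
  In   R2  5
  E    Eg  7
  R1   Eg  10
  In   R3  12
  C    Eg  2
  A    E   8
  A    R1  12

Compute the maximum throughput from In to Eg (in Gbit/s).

Augment In→R2→R1→Eg: bottleneck 5, flow now 5.
Augment In→A→R1→Eg: bottleneck 5, flow now 10.
Augment In→A→E→Eg: bottleneck 1, flow now 11.
Augment In→R3→E→Eg: bottleneck 3, flow now 14.
No augmenting path remains; maximum flow = 14.
In the residual graph, reachable from In: {In, R3}.
Min-cut edges: In→R2 (5), In→A (6), R3→E (3); capacity 5 + 6 + 3 = 14.
This cut is saturated, so no flow can exceed 14.

14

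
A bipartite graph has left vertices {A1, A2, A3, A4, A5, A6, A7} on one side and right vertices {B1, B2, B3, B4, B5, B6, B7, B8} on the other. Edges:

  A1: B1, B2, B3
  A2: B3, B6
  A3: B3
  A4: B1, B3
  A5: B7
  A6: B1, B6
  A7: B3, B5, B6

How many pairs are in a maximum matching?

6

Unit-capacity flow: source→left, listed edges, right→sink; max matching = max flow.
Augmenting path A1→B1 (+1); matched 1.
Augmenting path A2→B3 (+1); matched 2.
Augmenting path A5→B7 (+1); matched 3.
Augmenting path A6→B6 (+1); matched 4.
Augmenting path A7→B5 (+1); matched 5.
Augmenting path A4→B1→A1→B2 (+1); matched 6.
No augmenting path remains; maximum matching = 6.
König certificate: {A1, A5, A7, B1, B3, B6} is a vertex cover of size 6 (every listed pair touches it), so no matching can be larger.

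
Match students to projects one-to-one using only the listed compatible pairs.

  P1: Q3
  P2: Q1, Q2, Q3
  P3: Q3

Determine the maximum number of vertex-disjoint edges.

Unit-capacity flow: source→left, listed edges, right→sink; max matching = max flow.
Augmenting path P1→Q3 (+1); matched 1.
Augmenting path P2→Q1 (+1); matched 2.
No augmenting path remains; maximum matching = 2.
König certificate: {P2, Q3} is a vertex cover of size 2 (every listed pair touches it), so no matching can be larger.

2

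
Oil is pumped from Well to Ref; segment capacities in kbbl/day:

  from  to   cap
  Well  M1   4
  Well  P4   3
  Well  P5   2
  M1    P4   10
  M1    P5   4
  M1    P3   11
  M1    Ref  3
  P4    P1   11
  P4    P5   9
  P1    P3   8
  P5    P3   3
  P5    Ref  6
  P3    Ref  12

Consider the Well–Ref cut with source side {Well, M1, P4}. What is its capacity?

40

Edges leaving {Well, M1, P4}: Well→P5 (2), M1→P5 (4), M1→P3 (11), M1→Ref (3), P4→P1 (11), P4→P5 (9).
Cut capacity = 2 + 4 + 11 + 3 + 11 + 9 = 40.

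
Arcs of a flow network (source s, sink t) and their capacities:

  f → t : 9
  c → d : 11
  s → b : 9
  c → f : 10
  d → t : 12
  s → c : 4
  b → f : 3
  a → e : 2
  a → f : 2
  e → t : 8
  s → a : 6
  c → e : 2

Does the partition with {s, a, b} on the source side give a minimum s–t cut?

Yes — it is a minimum cut (capacity 11).

Given cut capacity: 4 + 2 + 2 + 3 = 11.
Augment s→a→e→t: bottleneck 2, flow now 2.
Augment s→a→f→t: bottleneck 2, flow now 4.
Augment s→b→f→t: bottleneck 3, flow now 7.
Augment s→c→d→t: bottleneck 4, flow now 11.
No augmenting path remains; maximum flow = 11.
Cut capacity 11 equals the max flow, so it is a minimum cut.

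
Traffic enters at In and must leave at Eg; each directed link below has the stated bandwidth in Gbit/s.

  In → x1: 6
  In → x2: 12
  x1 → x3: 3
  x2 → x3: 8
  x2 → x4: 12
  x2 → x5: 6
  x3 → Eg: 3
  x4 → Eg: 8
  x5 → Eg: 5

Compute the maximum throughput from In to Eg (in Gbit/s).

15

Augment In→x1→x3→Eg: bottleneck 3, flow now 3.
Augment In→x2→x4→Eg: bottleneck 8, flow now 11.
Augment In→x2→x5→Eg: bottleneck 4, flow now 15.
No augmenting path remains; maximum flow = 15.
In the residual graph, reachable from In: {In, x1}.
Min-cut edges: In→x2 (12), x1→x3 (3); capacity 12 + 3 = 15.
This cut is saturated, so no flow can exceed 15.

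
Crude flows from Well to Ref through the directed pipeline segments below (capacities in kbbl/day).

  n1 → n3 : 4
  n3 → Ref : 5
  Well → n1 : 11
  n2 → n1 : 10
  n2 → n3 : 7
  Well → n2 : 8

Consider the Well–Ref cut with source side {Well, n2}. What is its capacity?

28

Edges leaving {Well, n2}: Well→n1 (11), n2→n1 (10), n2→n3 (7).
Cut capacity = 11 + 10 + 7 = 28.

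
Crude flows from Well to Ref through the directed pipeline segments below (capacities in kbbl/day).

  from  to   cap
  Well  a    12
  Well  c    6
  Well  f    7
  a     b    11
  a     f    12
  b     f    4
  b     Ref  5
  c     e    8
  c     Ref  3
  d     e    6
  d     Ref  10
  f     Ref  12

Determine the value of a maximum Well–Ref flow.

20

Augment Well→c→Ref: bottleneck 3, flow now 3.
Augment Well→f→Ref: bottleneck 7, flow now 10.
Augment Well→a→b→Ref: bottleneck 5, flow now 15.
Augment Well→a→f→Ref: bottleneck 5, flow now 20.
No augmenting path remains; maximum flow = 20.
In the residual graph, reachable from Well: {Well, a, b, c, e, f}.
Min-cut edges: b→Ref (5), c→Ref (3), f→Ref (12); capacity 5 + 3 + 12 = 20.
This cut is saturated, so no flow can exceed 20.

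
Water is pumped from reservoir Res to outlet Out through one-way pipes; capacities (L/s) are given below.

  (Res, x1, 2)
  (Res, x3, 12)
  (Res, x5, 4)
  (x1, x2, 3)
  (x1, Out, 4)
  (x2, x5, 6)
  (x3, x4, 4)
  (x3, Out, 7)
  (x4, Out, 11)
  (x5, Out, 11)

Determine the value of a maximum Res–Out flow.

17

Augment Res→x1→Out: bottleneck 2, flow now 2.
Augment Res→x3→Out: bottleneck 7, flow now 9.
Augment Res→x5→Out: bottleneck 4, flow now 13.
Augment Res→x3→x4→Out: bottleneck 4, flow now 17.
No augmenting path remains; maximum flow = 17.
In the residual graph, reachable from Res: {Res, x3}.
Min-cut edges: Res→x1 (2), Res→x5 (4), x3→x4 (4), x3→Out (7); capacity 2 + 4 + 4 + 7 = 17.
This cut is saturated, so no flow can exceed 17.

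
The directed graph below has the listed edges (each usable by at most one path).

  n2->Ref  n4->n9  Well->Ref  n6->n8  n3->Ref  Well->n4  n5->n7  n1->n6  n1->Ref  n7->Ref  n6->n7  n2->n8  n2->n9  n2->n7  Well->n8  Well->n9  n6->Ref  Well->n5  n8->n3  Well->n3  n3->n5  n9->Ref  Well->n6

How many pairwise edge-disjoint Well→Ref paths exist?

Assign every edge capacity 1; by Menger, the answer equals the max flow.
Path Well→Ref (+1); total 1.
Path Well→n3→Ref (+1); total 2.
Path Well→n6→Ref (+1); total 3.
Path Well→n9→Ref (+1); total 4.
Path Well→n5→n7→Ref (+1); total 5.
No residual Well→Ref path; max flow = 5.
Certifying cut of size 5: {Well→Ref, Well→n6, n3→Ref, n5→n7, n9→Ref}.

5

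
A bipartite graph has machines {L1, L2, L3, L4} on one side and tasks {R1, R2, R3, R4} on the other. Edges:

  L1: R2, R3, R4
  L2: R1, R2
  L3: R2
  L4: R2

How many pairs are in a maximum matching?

Unit-capacity flow: source→left, listed edges, right→sink; max matching = max flow.
Augmenting path L1→R2 (+1); matched 1.
Augmenting path L2→R1 (+1); matched 2.
Augmenting path L3→R2→L1→R3 (+1); matched 3.
No augmenting path remains; maximum matching = 3.
König certificate: {L1, L2, R2} is a vertex cover of size 3 (every listed pair touches it), so no matching can be larger.

3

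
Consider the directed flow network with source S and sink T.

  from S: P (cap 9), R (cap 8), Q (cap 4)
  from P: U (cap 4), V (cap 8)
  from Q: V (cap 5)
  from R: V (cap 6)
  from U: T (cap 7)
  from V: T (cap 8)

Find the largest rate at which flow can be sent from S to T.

Augment S→P→U→T: bottleneck 4, flow now 4.
Augment S→P→V→T: bottleneck 5, flow now 9.
Augment S→Q→V→T: bottleneck 3, flow now 12.
No augmenting path remains; maximum flow = 12.
In the residual graph, reachable from S: {S, P, Q, R, V}.
Min-cut edges: P→U (4), V→T (8); capacity 4 + 8 = 12.
This cut is saturated, so no flow can exceed 12.

12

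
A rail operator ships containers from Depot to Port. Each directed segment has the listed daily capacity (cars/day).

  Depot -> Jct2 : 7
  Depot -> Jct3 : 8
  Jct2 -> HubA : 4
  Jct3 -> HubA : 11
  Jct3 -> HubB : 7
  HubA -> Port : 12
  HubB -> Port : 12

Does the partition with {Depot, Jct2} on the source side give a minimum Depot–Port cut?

Given cut capacity: 8 + 4 = 12.
Augment Depot→Jct2→HubA→Port: bottleneck 4, flow now 4.
Augment Depot→Jct3→HubA→Port: bottleneck 8, flow now 12.
No augmenting path remains; maximum flow = 12.
Cut capacity 12 equals the max flow, so it is a minimum cut.

Yes — it is a minimum cut (capacity 12).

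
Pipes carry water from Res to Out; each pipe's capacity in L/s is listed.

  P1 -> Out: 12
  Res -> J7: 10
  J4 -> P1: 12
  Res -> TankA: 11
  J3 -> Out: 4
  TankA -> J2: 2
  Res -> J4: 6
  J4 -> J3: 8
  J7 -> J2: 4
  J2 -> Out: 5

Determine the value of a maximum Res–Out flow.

11

Augment Res→J4→J3→Out: bottleneck 4, flow now 4.
Augment Res→J4→P1→Out: bottleneck 2, flow now 6.
Augment Res→J7→J2→Out: bottleneck 4, flow now 10.
Augment Res→TankA→J2→Out: bottleneck 1, flow now 11.
No augmenting path remains; maximum flow = 11.
In the residual graph, reachable from Res: {Res, J7, TankA, J2}.
Min-cut edges: Res→J4 (6), J2→Out (5); capacity 6 + 5 = 11.
This cut is saturated, so no flow can exceed 11.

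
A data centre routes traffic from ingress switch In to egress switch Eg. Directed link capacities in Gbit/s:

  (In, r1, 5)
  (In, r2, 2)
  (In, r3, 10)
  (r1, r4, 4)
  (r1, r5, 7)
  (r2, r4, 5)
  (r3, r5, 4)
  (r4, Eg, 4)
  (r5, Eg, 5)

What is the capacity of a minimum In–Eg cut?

9

Augment In→r1→r4→Eg: bottleneck 4, flow now 4.
Augment In→r1→r5→Eg: bottleneck 1, flow now 5.
Augment In→r3→r5→Eg: bottleneck 4, flow now 9.
No augmenting path remains; maximum flow = 9.
By max-flow min-cut, the minimum cut capacity equals the max flow.
In the residual graph, reachable from In: {In, r1, r2, r3, r4, r5}.
Min-cut edges: r4→Eg (4), r5→Eg (5); capacity 4 + 5 = 9.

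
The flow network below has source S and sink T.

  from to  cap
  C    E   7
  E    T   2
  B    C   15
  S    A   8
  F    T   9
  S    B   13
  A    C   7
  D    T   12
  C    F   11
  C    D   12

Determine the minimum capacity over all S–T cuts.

20

Augment S→A→C→D→T: bottleneck 7, flow now 7.
Augment S→B→C→D→T: bottleneck 5, flow now 12.
Augment S→B→C→E→T: bottleneck 2, flow now 14.
Augment S→B→C→F→T: bottleneck 6, flow now 20.
No augmenting path remains; maximum flow = 20.
By max-flow min-cut, the minimum cut capacity equals the max flow.
In the residual graph, reachable from S: {S, A}.
Min-cut edges: S→B (13), A→C (7); capacity 13 + 7 = 20.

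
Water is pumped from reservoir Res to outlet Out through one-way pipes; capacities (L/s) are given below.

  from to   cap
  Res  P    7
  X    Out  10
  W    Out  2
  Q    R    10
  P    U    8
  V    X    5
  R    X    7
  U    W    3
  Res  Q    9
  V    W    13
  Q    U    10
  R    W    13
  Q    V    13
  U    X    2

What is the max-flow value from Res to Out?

12

Augment Res→P→U→W→Out: bottleneck 2, flow now 2.
Augment Res→P→U→X→Out: bottleneck 2, flow now 4.
Augment Res→Q→R→X→Out: bottleneck 7, flow now 11.
Augment Res→Q→V→X→Out: bottleneck 1, flow now 12.
No augmenting path remains; maximum flow = 12.
In the residual graph, reachable from Res: {Res, P, Q, R, U, V, W, X}.
Min-cut edges: W→Out (2), X→Out (10); capacity 2 + 10 = 12.
This cut is saturated, so no flow can exceed 12.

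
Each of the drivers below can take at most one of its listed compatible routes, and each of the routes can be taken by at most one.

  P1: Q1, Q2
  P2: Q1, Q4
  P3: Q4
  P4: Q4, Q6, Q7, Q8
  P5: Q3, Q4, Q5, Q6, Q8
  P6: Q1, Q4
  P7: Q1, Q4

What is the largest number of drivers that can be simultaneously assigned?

5

Unit-capacity flow: source→left, listed edges, right→sink; max matching = max flow.
Augmenting path P1→Q1 (+1); matched 1.
Augmenting path P2→Q4 (+1); matched 2.
Augmenting path P4→Q6 (+1); matched 3.
Augmenting path P5→Q3 (+1); matched 4.
Augmenting path P6→Q1→P1→Q2 (+1); matched 5.
No augmenting path remains; maximum matching = 5.
König certificate: {P1, P4, P5, Q1, Q4} is a vertex cover of size 5 (every listed pair touches it), so no matching can be larger.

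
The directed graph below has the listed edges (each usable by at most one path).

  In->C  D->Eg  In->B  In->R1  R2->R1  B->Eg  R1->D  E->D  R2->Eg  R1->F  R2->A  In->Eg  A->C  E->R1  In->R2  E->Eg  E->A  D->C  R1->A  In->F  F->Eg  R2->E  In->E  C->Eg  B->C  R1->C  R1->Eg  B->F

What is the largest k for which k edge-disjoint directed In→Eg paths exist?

Assign every edge capacity 1; by Menger, the answer equals the max flow.
Path In→Eg (+1); total 1.
Path In→R2→Eg (+1); total 2.
Path In→F→Eg (+1); total 3.
Path In→E→Eg (+1); total 4.
Path In→R1→Eg (+1); total 5.
Path In→B→Eg (+1); total 6.
Path In→C→Eg (+1); total 7.
No residual In→Eg path; max flow = 7.
Certifying cut of size 7: {In→B, In→C, In→E, In→Eg, In→F, In→R1, In→R2}.

7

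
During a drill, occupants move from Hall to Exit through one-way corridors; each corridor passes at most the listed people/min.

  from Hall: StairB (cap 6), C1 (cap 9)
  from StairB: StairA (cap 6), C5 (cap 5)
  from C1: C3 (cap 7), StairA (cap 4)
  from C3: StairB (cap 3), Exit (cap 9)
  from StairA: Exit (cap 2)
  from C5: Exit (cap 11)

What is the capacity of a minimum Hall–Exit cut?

Augment Hall→StairB→StairA→Exit: bottleneck 2, flow now 2.
Augment Hall→StairB→C5→Exit: bottleneck 4, flow now 6.
Augment Hall→C1→C3→Exit: bottleneck 7, flow now 13.
Augment Hall→C1→StairA→StairB→C5→Exit: bottleneck 1, flow now 14. (uses reverse residual edge)
No augmenting path remains; maximum flow = 14.
By max-flow min-cut, the minimum cut capacity equals the max flow.
In the residual graph, reachable from Hall: {Hall, StairB, C1, StairA}.
Min-cut edges: StairB→C5 (5), C1→C3 (7), StairA→Exit (2); capacity 5 + 7 + 2 = 14.

14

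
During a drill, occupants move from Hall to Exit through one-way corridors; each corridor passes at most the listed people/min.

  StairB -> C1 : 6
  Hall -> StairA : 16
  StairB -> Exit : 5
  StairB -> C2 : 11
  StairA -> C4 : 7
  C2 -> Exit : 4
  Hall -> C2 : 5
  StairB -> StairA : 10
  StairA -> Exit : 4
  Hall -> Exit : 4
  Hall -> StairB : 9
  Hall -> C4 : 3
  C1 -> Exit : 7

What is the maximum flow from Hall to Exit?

21

Augment Hall→Exit: bottleneck 4, flow now 4.
Augment Hall→StairB→Exit: bottleneck 5, flow now 9.
Augment Hall→StairA→Exit: bottleneck 4, flow now 13.
Augment Hall→C2→Exit: bottleneck 4, flow now 17.
Augment Hall→StairB→C1→Exit: bottleneck 4, flow now 21.
No augmenting path remains; maximum flow = 21.
In the residual graph, reachable from Hall: {Hall, StairA, C2, C4}.
Min-cut edges: Hall→StairB (9), Hall→Exit (4), StairA→Exit (4), C2→Exit (4); capacity 9 + 4 + 4 + 4 = 21.
This cut is saturated, so no flow can exceed 21.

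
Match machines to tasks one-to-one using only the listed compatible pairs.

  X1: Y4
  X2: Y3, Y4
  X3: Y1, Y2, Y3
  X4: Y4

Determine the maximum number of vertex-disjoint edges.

Unit-capacity flow: source→left, listed edges, right→sink; max matching = max flow.
Augmenting path X1→Y4 (+1); matched 1.
Augmenting path X2→Y3 (+1); matched 2.
Augmenting path X3→Y1 (+1); matched 3.
No augmenting path remains; maximum matching = 3.
König certificate: {X2, X3, Y4} is a vertex cover of size 3 (every listed pair touches it), so no matching can be larger.

3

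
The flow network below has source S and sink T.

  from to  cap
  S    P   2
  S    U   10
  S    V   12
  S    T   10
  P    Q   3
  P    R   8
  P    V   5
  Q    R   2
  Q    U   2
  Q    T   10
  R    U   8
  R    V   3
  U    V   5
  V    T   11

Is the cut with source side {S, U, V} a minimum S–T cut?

Yes — it is a minimum cut (capacity 23).

Given cut capacity: 2 + 10 + 11 = 23.
Augment S→T: bottleneck 10, flow now 10.
Augment S→V→T: bottleneck 11, flow now 21.
Augment S→P→Q→T: bottleneck 2, flow now 23.
No augmenting path remains; maximum flow = 23.
Cut capacity 23 equals the max flow, so it is a minimum cut.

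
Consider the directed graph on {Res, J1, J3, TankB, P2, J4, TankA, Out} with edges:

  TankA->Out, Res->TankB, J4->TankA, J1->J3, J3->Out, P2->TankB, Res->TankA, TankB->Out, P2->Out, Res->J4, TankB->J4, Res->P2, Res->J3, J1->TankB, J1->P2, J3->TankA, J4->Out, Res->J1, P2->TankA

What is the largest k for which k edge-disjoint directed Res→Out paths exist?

Assign every edge capacity 1; by Menger, the answer equals the max flow.
Path Res→J3→Out (+1); total 1.
Path Res→TankB→Out (+1); total 2.
Path Res→P2→Out (+1); total 3.
Path Res→J4→Out (+1); total 4.
Path Res→TankA→Out (+1); total 5.
No residual Res→Out path; max flow = 5.
Certifying cut of size 5: {J3→Out, J4→Out, P2→Out, TankA→Out, TankB→Out}.

5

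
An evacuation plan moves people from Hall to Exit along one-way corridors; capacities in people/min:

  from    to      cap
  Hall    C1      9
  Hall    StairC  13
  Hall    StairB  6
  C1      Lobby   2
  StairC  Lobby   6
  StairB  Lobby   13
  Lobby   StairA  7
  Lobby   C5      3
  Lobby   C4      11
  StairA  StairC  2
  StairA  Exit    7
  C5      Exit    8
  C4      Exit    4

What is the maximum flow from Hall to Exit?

14

Augment Hall→C1→Lobby→StairA→Exit: bottleneck 2, flow now 2.
Augment Hall→StairC→Lobby→StairA→Exit: bottleneck 5, flow now 7.
Augment Hall→StairC→Lobby→C5→Exit: bottleneck 1, flow now 8.
Augment Hall→StairB→Lobby→C5→Exit: bottleneck 2, flow now 10.
Augment Hall→StairB→Lobby→C4→Exit: bottleneck 4, flow now 14.
No augmenting path remains; maximum flow = 14.
In the residual graph, reachable from Hall: {Hall, C1, StairC}.
Min-cut edges: Hall→StairB (6), C1→Lobby (2), StairC→Lobby (6); capacity 6 + 2 + 6 = 14.
This cut is saturated, so no flow can exceed 14.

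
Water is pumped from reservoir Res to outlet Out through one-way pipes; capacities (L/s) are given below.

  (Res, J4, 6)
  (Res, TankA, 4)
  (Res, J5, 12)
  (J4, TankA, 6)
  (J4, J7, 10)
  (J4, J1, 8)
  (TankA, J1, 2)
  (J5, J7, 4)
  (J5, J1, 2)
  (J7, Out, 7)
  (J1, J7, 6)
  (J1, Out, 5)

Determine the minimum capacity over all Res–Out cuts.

Augment Res→J4→J7→Out: bottleneck 6, flow now 6.
Augment Res→TankA→J1→Out: bottleneck 2, flow now 8.
Augment Res→J5→J7→Out: bottleneck 1, flow now 9.
Augment Res→J5→J1→Out: bottleneck 2, flow now 11.
Augment Res→J5→J7→J4→J1→Out: bottleneck 1, flow now 12. (uses reverse residual edge)
No augmenting path remains; maximum flow = 12.
By max-flow min-cut, the minimum cut capacity equals the max flow.
In the residual graph, reachable from Res: {Res, J4, TankA, J5, J7, J1}.
Min-cut edges: J7→Out (7), J1→Out (5); capacity 7 + 5 = 12.

12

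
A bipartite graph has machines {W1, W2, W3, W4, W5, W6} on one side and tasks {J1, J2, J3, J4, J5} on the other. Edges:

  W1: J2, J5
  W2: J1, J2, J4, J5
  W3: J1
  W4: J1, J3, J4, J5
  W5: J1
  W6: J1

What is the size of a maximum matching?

4

Unit-capacity flow: source→left, listed edges, right→sink; max matching = max flow.
Augmenting path W1→J2 (+1); matched 1.
Augmenting path W2→J1 (+1); matched 2.
Augmenting path W4→J3 (+1); matched 3.
Augmenting path W3→J1→W2→J4 (+1); matched 4.
No augmenting path remains; maximum matching = 4.
König certificate: {W1, W2, W4, J1} is a vertex cover of size 4 (every listed pair touches it), so no matching can be larger.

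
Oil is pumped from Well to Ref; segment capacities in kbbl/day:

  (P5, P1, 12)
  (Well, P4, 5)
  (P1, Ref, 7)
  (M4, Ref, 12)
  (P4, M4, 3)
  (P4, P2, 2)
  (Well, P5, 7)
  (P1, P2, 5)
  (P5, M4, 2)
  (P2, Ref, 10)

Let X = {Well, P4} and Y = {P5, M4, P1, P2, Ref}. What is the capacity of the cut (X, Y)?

12

Edges leaving {Well, P4}: Well→P5 (7), P4→M4 (3), P4→P2 (2).
Cut capacity = 7 + 3 + 2 = 12.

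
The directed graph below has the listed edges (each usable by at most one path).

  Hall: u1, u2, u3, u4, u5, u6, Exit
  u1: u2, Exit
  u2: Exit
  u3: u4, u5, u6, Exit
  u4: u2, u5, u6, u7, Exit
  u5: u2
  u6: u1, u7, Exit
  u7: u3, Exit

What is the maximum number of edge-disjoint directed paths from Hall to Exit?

6

Assign every edge capacity 1; by Menger, the answer equals the max flow.
Path Hall→Exit (+1); total 1.
Path Hall→u1→Exit (+1); total 2.
Path Hall→u2→Exit (+1); total 3.
Path Hall→u3→Exit (+1); total 4.
Path Hall→u4→Exit (+1); total 5.
Path Hall→u6→Exit (+1); total 6.
No residual Hall→Exit path; max flow = 6.
Certifying cut of size 6: {Hall→Exit, Hall→u1, Hall→u3, Hall→u4, Hall→u6, u2→Exit}.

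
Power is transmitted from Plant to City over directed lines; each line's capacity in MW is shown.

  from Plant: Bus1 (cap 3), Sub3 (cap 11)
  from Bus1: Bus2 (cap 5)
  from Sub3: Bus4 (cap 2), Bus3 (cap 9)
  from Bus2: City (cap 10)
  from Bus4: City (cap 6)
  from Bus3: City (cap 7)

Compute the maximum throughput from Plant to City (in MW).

12

Augment Plant→Bus1→Bus2→City: bottleneck 3, flow now 3.
Augment Plant→Sub3→Bus4→City: bottleneck 2, flow now 5.
Augment Plant→Sub3→Bus3→City: bottleneck 7, flow now 12.
No augmenting path remains; maximum flow = 12.
In the residual graph, reachable from Plant: {Plant, Sub3, Bus3}.
Min-cut edges: Plant→Bus1 (3), Sub3→Bus4 (2), Bus3→City (7); capacity 3 + 2 + 7 = 12.
This cut is saturated, so no flow can exceed 12.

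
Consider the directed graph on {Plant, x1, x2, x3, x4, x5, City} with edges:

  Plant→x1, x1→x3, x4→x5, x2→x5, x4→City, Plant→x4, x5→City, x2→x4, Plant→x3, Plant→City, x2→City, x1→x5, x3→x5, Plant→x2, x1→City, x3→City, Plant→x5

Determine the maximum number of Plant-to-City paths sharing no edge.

6

Assign every edge capacity 1; by Menger, the answer equals the max flow.
Path Plant→City (+1); total 1.
Path Plant→x1→City (+1); total 2.
Path Plant→x2→City (+1); total 3.
Path Plant→x3→City (+1); total 4.
Path Plant→x4→City (+1); total 5.
Path Plant→x5→City (+1); total 6.
No residual Plant→City path; max flow = 6.
Certifying cut of size 6: {Plant→City, Plant→x1, Plant→x2, Plant→x3, Plant→x4, Plant→x5}.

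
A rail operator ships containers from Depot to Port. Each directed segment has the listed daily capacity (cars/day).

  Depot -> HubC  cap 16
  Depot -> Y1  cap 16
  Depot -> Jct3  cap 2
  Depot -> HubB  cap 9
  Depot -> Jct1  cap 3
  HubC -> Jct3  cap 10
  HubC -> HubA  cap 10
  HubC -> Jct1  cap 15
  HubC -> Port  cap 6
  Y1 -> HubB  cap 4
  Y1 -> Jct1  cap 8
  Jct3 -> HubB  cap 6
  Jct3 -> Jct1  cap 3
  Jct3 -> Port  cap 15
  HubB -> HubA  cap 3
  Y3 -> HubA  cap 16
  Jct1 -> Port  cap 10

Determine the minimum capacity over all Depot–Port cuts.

Augment Depot→HubC→Port: bottleneck 6, flow now 6.
Augment Depot→Jct3→Port: bottleneck 2, flow now 8.
Augment Depot→Jct1→Port: bottleneck 3, flow now 11.
Augment Depot→HubC→Jct3→Port: bottleneck 10, flow now 21.
Augment Depot→Y1→Jct1→Port: bottleneck 7, flow now 28.
No augmenting path remains; maximum flow = 28.
By max-flow min-cut, the minimum cut capacity equals the max flow.
In the residual graph, reachable from Depot: {Depot, Y1, HubB, HubA, Jct1}.
Min-cut edges: Depot→HubC (16), Depot→Jct3 (2), Jct1→Port (10); capacity 16 + 2 + 10 = 28.

28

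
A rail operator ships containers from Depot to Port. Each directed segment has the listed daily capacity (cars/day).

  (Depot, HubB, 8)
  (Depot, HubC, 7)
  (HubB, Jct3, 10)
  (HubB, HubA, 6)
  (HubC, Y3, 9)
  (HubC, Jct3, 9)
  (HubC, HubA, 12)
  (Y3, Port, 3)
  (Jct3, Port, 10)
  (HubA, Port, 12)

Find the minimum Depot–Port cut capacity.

Augment Depot→HubB→Jct3→Port: bottleneck 8, flow now 8.
Augment Depot→HubC→Y3→Port: bottleneck 3, flow now 11.
Augment Depot→HubC→Jct3→Port: bottleneck 2, flow now 13.
Augment Depot→HubC→HubA→Port: bottleneck 2, flow now 15.
No augmenting path remains; maximum flow = 15.
By max-flow min-cut, the minimum cut capacity equals the max flow.
In the residual graph, reachable from Depot: {Depot}.
Min-cut edges: Depot→HubB (8), Depot→HubC (7); capacity 8 + 7 = 15.

15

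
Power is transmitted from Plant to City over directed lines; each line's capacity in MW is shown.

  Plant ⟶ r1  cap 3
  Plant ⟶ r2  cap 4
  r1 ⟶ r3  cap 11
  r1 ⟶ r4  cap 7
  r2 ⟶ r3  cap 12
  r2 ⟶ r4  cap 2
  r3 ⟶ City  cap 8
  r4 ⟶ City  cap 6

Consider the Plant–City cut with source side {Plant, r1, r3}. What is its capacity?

Edges leaving {Plant, r1, r3}: Plant→r2 (4), r1→r4 (7), r3→City (8).
Cut capacity = 4 + 7 + 8 = 19.

19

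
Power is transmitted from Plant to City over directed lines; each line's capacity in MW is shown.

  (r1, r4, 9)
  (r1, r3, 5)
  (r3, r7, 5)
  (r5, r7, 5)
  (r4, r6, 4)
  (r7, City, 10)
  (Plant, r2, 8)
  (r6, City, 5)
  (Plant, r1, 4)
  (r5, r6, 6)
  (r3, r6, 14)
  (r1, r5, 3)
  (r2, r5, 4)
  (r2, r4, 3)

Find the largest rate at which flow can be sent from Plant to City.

Augment Plant→r1→r3→r6→City: bottleneck 4, flow now 4.
Augment Plant→r2→r4→r6→City: bottleneck 1, flow now 5.
Augment Plant→r2→r5→r7→City: bottleneck 4, flow now 9.
Augment Plant→r2→r4→r6→r3→r7→City: bottleneck 2, flow now 11. (uses reverse residual edge)
No augmenting path remains; maximum flow = 11.
In the residual graph, reachable from Plant: {Plant, r2}.
Min-cut edges: Plant→r1 (4), r2→r4 (3), r2→r5 (4); capacity 4 + 3 + 4 = 11.
This cut is saturated, so no flow can exceed 11.

11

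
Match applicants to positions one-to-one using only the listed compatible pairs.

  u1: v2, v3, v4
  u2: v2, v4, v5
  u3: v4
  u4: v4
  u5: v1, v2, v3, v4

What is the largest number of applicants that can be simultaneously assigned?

4

Unit-capacity flow: source→left, listed edges, right→sink; max matching = max flow.
Augmenting path u1→v2 (+1); matched 1.
Augmenting path u2→v4 (+1); matched 2.
Augmenting path u5→v1 (+1); matched 3.
Augmenting path u3→v4→u2→v5 (+1); matched 4.
No augmenting path remains; maximum matching = 4.
König certificate: {u1, u2, u5, v4} is a vertex cover of size 4 (every listed pair touches it), so no matching can be larger.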